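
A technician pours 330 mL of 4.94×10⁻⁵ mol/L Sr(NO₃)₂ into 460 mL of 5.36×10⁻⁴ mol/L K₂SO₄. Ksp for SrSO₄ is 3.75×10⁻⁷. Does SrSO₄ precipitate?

No

After mixing, V = 330 mL + 460 mL = 790 mL.
[Sr²⁺] = (4.94×10⁻⁵)(330)/790 = 2.06×10⁻⁵ mol/L
[SO₄²⁻] = (5.36×10⁻⁴)(460)/790 = 3.12×10⁻⁴ mol/L
Q = [Sr²⁺][SO₄²⁻] = 6.44×10⁻⁹
Q < Ksp (6.44×10⁻⁹ vs 3.75×10⁻⁷); the solution remains unsaturated and no precipitate forms.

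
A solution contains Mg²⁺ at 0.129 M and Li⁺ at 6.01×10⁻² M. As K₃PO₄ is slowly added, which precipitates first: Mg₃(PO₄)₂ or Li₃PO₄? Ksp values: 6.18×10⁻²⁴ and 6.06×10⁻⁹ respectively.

Each salt precipitates once Q = Ksp for that salt.
For Mg₃(PO₄)₂: [PO₄³⁻] = (Ksp/[Mg²⁺]^3)^(1/2) = 5.37×10⁻¹¹ M
For Li₃PO₄: [PO₄³⁻] = (Ksp/[Li⁺]^3) = 2.79×10⁻⁵ M
Since Mg₃(PO₄)₂ needs less PO₄³⁻ to reach saturation, it precipitates first.

Mg₃(PO₄)₂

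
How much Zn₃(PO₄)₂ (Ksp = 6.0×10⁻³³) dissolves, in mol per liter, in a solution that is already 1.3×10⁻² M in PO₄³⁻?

Zn₃(PO₄)₂(s) ⇌ 3 Zn²⁺(aq) + 2 PO₄³⁻(aq)
PO₄³⁻ is already present at 1.3×10⁻² M. If s mol/L of Zn₃(PO₄)₂ dissolves, [Zn²⁺] = 3s while [PO₄³⁻] ≈ 1.3×10⁻² M.
Ksp = [Zn²⁺]^3[PO₄³⁻]^2 = (3s)^3(1.3×10⁻²)^2
(3s)^3 = 6.0×10⁻³³ / (1.3×10⁻²)^2 = 3.6×10⁻²⁹
s = 1.1×10⁻¹⁰ M

1.1×10⁻¹⁰ M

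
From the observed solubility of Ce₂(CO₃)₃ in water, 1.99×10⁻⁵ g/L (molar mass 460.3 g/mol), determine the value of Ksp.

s = (1.99×10⁻⁵ g L⁻¹)/(460.3 g mol⁻¹) = 4.3233×10⁻⁸ M
Ce₂(CO₃)₃(s) ⇌ 2 Ce³⁺(aq) + 3 CO₃²⁻(aq)
With molar solubility s: [Ce³⁺] = 2s, [CO₃²⁻] = 3s.
Ksp = [Ce³⁺]^2[CO₃²⁻]^3 = (2s)^2 · (3s)^3 = 108s^5
Ksp = 108 × (4.3233×10⁻⁸)^5 = 1.63×10⁻³⁵

Ksp = 1.63×10⁻³⁵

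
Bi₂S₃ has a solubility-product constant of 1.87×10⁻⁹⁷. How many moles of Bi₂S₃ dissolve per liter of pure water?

Bi₂S₃(s) ⇌ 2 Bi³⁺(aq) + 3 S²⁻(aq)
Let s be the molar solubility. Then [Bi³⁺] = 2s and [S²⁻] = 3s.
Ksp = [Bi³⁺]^2[S²⁻]^3 = (2s)^2 · (3s)^3 = 108s^5
108s^5 = 1.87×10⁻⁹⁷  ⇒  s^5 = 1.73×10⁻⁹⁹
Taking the 5th root, s = 1.77×10⁻²⁰ M.

1.77×10⁻²⁰ M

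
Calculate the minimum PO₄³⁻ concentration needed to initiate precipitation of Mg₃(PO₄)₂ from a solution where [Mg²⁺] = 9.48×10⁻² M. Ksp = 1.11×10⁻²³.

Precipitation begins when Q = Ksp.
Mg₃(PO₄)₂(s) ⇌ 3 Mg²⁺(aq) + 2 PO₄³⁻(aq)
Ksp = [Mg²⁺]^3[PO₄³⁻]^2 = [PO₄³⁻]^2(9.48×10⁻²)^3
[PO₄³⁻]^2 = 1.11×10⁻²³ / (9.48×10⁻²)^3 = 1.30×10⁻²⁰
[PO₄³⁻] = 1.14×10⁻¹⁰ M

1.14×10⁻¹⁰ M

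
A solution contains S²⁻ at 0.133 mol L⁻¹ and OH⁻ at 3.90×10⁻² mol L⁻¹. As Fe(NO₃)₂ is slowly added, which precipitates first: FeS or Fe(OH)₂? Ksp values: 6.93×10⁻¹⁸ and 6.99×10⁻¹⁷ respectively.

The threshold for precipitation is Q = Ksp.
For FeS: [Fe²⁺] = (Ksp/[S²⁻]) = 5.21×10⁻¹⁷ mol L⁻¹
For Fe(OH)₂: [Fe²⁺] = (Ksp/[OH⁻]^2) = 4.60×10⁻¹⁴ mol L⁻¹
The smaller threshold [Fe²⁺] is reached first, so FeS precipitates first.

FeS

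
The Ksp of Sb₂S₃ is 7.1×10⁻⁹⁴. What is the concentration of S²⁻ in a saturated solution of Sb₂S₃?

Sb₂S₃(s) ⇌ 2 Sb³⁺(aq) + 3 S²⁻(aq)
Call the molar solubility s, so that [Sb³⁺] = 2s and [S²⁻] = 3s.
Ksp = [Sb³⁺]^2[S²⁻]^3 = (2s)^2 · (3s)^3 = 108s^5 = 7.1×10⁻⁹⁴
s = 9.2×10⁻²⁰ mol/L
[S²⁻] = 3s = 2.8×10⁻¹⁹ mol/L

2.8×10⁻¹⁹ M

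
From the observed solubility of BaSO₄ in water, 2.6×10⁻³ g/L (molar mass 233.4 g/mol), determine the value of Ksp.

Ksp = 1.2×10⁻¹⁰

Convert to molarity: s = 2.6×10⁻³ / 233.4 = 1.114×10⁻⁵ mol/L
BaSO₄(s) ⇌ Ba²⁺(aq) + SO₄²⁻(aq)
With molar solubility s: [Ba²⁺] = s, [SO₄²⁻] = s.
Ksp = [Ba²⁺][SO₄²⁻] = s · s = s^2
Ksp = (1.114×10⁻⁵)^2 = 1.2×10⁻¹⁰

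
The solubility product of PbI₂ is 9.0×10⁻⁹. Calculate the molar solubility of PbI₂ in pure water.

1.3×10⁻³ M

PbI₂(s) ⇌ Pb²⁺(aq) + 2 I⁻(aq)
With molar solubility s: [Pb²⁺] = s, [I⁻] = 2s.
Ksp = [Pb²⁺][I⁻]^2 = s · (2s)^2 = 4s^3
4s^3 = 9.0×10⁻⁹  ⇒  s^3 = 2.3×10⁻⁹
Taking the 3rd root, s = 1.3×10⁻³ M.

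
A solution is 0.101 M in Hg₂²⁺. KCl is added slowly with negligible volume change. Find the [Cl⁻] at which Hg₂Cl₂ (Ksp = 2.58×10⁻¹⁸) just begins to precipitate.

5.05×10⁻⁹ M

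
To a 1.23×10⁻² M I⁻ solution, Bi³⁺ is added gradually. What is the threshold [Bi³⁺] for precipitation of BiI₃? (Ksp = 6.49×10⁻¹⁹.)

3.49×10⁻¹³ M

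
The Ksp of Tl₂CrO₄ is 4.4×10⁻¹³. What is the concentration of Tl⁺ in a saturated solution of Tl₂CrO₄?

9.6×10⁻⁵ M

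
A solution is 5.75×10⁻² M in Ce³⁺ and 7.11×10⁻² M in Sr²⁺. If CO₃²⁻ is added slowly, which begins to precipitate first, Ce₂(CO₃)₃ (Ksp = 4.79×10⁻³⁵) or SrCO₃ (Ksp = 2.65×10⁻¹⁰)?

Ce₂(CO₃)₃

Precipitation of each salt begins when its ion product equals Ksp.
For Ce₂(CO₃)₃: [CO₃²⁻] = (Ksp/[Ce³⁺]^2)^(1/3) = 2.44×10⁻¹¹ M
For SrCO₃: [CO₃²⁻] = (Ksp/[Sr²⁺]) = 3.73×10⁻⁹ M
Ce₂(CO₃)₃ requires the lower [CO₃²⁻], so it precipitates first.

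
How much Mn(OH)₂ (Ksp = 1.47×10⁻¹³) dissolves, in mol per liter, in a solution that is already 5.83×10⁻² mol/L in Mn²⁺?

Mn(OH)₂(s) ⇌ Mn²⁺(aq) + 2 OH⁻(aq)
The solution already contains Mn²⁺ at 5.83×10⁻² mol/L. Let s be the molar solubility of Mn(OH)₂.
[Mn²⁺] ≈ 5.83×10⁻² mol/L (common ion dominates); [OH⁻] = 2s.
Ksp = [Mn²⁺][OH⁻]^2 = (5.83×10⁻²)(2s)^2
(2s)^2 = 1.47×10⁻¹³ / (5.83×10⁻²) = 2.52×10⁻¹²
s = 7.94×10⁻⁷ mol/L

7.94×10⁻⁷ M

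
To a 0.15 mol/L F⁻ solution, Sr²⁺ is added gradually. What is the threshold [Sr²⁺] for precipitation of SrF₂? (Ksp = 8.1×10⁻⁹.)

Precipitation begins when Q = Ksp.
SrF₂(s) ⇌ Sr²⁺(aq) + 2 F⁻(aq)
Ksp = [Sr²⁺][F⁻]^2 = [Sr²⁺](0.15)^2
[Sr²⁺] = 8.1×10⁻⁹ / (0.15)^2 = 3.6×10⁻⁷
[Sr²⁺] = 3.6×10⁻⁷ mol/L

3.6×10⁻⁷ M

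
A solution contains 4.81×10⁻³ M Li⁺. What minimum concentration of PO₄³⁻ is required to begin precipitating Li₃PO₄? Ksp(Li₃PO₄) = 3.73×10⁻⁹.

3.35×10⁻² M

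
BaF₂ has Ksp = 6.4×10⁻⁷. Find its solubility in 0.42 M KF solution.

BaF₂(s) ⇌ Ba²⁺(aq) + 2 F⁻(aq)
Let s be the solubility of BaF₂ here. The common ion gives [F⁻] ≈ 0.42 M, and [Ba²⁺] = s.
Ksp = [Ba²⁺][F⁻]^2 = s(0.42)^2
s = 6.4×10⁻⁷ / (0.42)^2 = 3.6×10⁻⁶
s = 3.6×10⁻⁶ M

3.6×10⁻⁶ M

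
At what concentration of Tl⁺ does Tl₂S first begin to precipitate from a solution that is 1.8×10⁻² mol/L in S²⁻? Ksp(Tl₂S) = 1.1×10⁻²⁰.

Each salt precipitates once Q = Ksp for that salt.
Tl₂S(s) ⇌ 2 Tl⁺(aq) + S²⁻(aq)
Ksp = [Tl⁺]^2[S²⁻] = [Tl⁺]^2(1.8×10⁻²)
[Tl⁺]^2 = 1.1×10⁻²⁰ / (1.8×10⁻²) = 6.1×10⁻¹⁹
[Tl⁺] = 7.8×10⁻¹⁰ mol/L

7.8×10⁻¹⁰ M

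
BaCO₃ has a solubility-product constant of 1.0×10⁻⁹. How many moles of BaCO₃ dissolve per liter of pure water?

3.2×10⁻⁵ M

BaCO₃(s) ⇌ Ba²⁺(aq) + CO₃²⁻(aq)
For each mole of BaCO₃ that dissolves per liter, [Ba²⁺] = s and [CO₃²⁻] = s; let s denote this solubility.
Ksp = [Ba²⁺][CO₃²⁻] = s · s = s^2
s^2 = 1.0×10⁻⁹
s = (1.0×10⁻⁹)^(1/2) = 3.2×10⁻⁵ mol L⁻¹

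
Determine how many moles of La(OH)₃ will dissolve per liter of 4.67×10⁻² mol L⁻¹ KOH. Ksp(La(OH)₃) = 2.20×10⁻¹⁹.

2.16×10⁻¹⁵ M

La(OH)₃(s) ⇌ La³⁺(aq) + 3 OH⁻(aq)
Let s be the solubility of La(OH)₃ here. The common ion gives [OH⁻] ≈ 4.67×10⁻² mol L⁻¹, and [La³⁺] = s.
Ksp = [La³⁺][OH⁻]^3 = s(4.67×10⁻²)^3
s = 2.20×10⁻¹⁹ / (4.67×10⁻²)^3 = 2.16×10⁻¹⁵
s = 2.16×10⁻¹⁵ mol L⁻¹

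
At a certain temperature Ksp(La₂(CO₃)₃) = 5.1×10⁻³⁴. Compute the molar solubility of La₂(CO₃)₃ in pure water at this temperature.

8.6×10⁻⁸ M

La₂(CO₃)₃(s) ⇌ 2 La³⁺(aq) + 3 CO₃²⁻(aq)
With molar solubility s: [La³⁺] = 2s, [CO₃²⁻] = 3s.
Ksp = [La³⁺]^2[CO₃²⁻]^3 = (2s)^2 · (3s)^3 = 108s^5
108s^5 = 5.1×10⁻³⁴  ⇒  s^5 = 4.7×10⁻³⁶
s = (4.7×10⁻³⁶)^(1/5) = 8.6×10⁻⁸ mol L⁻¹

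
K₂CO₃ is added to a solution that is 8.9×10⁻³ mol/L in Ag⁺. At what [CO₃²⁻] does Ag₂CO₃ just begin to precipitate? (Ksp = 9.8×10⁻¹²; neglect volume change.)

1.2×10⁻⁷ M

Precipitation begins when Q = Ksp.
Ag₂CO₃(s) ⇌ 2 Ag⁺(aq) + CO₃²⁻(aq)
Ksp = [Ag⁺]^2[CO₃²⁻] = [CO₃²⁻](8.9×10⁻³)^2
[CO₃²⁻] = 9.8×10⁻¹² / (8.9×10⁻³)^2 = 1.2×10⁻⁷
[CO₃²⁻] = 1.2×10⁻⁷ mol/L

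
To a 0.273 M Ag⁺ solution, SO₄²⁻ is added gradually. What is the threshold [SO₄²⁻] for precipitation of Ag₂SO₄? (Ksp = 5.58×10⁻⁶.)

7.49×10⁻⁵ M

Precipitation of each salt begins when its ion product equals Ksp.
Ag₂SO₄(s) ⇌ 2 Ag⁺(aq) + SO₄²⁻(aq)
Ksp = [Ag⁺]^2[SO₄²⁻] = [SO₄²⁻](0.273)^2
[SO₄²⁻] = 5.58×10⁻⁶ / (0.273)^2 = 7.49×10⁻⁵
[SO₄²⁻] = 7.49×10⁻⁵ M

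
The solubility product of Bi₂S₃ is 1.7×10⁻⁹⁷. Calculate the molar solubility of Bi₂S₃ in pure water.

Bi₂S₃(s) ⇌ 2 Bi³⁺(aq) + 3 S²⁻(aq)
For each mole of Bi₂S₃ that dissolves per liter, [Bi³⁺] = 2s and [S²⁻] = 3s; let s denote this solubility.
Ksp = [Bi³⁺]^2[S²⁻]^3 = (2s)^2 · (3s)^3 = 108s^5
108s^5 = 1.7×10⁻⁹⁷  ⇒  s^5 = 1.6×10⁻⁹⁹
s = 1.7×10⁻²⁰ mol L⁻¹

1.7×10⁻²⁰ M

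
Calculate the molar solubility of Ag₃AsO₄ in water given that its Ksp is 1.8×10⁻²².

1.6×10⁻⁶ M

Ag₃AsO₄(s) ⇌ 3 Ag⁺(aq) + AsO₄³⁻(aq)
With molar solubility s: [Ag⁺] = 3s, [AsO₄³⁻] = s.
Ksp = [Ag⁺]^3[AsO₄³⁻] = (3s)^3 · s = 27s^4
27s^4 = 1.8×10⁻²²  ⇒  s^4 = 6.7×10⁻²⁴
Taking the 4th root, s = 1.6×10⁻⁶ mol L⁻¹.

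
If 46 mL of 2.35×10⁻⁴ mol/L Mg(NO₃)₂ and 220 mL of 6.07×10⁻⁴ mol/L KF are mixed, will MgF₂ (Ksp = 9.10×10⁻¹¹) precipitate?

No

After mixing, V = 46 mL + 220 mL = 266 mL.
[Mg²⁺] = (2.35×10⁻⁴)(46)/266 = 4.06×10⁻⁵ mol/L
[F⁻] = (6.07×10⁻⁴)(220)/266 = 5.02×10⁻⁴ mol/L
Q = [Mg²⁺][F⁻]^2 = 1.02×10⁻¹¹
Q = 1.02×10⁻¹¹ < Ksp = 9.10×10⁻¹¹, so the solution is unsaturated and no precipitate forms.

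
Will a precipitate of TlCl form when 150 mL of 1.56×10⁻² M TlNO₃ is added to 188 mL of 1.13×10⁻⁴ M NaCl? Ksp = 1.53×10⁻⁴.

No

After mixing, V = 150 mL + 188 mL = 338 mL.
[Tl⁺] = (1.56×10⁻²)(150)/338 = 6.92×10⁻³ M
[Cl⁻] = (1.13×10⁻⁴)(188)/338 = 6.29×10⁻⁵ M
Q = [Tl⁺][Cl⁻] = 4.35×10⁻⁷
Since Q (4.35×10⁻⁷) is less than Ksp (1.53×10⁻⁴), no TlCl precipitates.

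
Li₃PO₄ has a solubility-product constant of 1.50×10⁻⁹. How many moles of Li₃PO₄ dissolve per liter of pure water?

Li₃PO₄(s) ⇌ 3 Li⁺(aq) + PO₄³⁻(aq)
For each mole of Li₃PO₄ that dissolves per liter, [Li⁺] = 3s and [PO₄³⁻] = s; let s denote this solubility.
Ksp = [Li⁺]^3[PO₄³⁻] = (3s)^3 · s = 27s^4
27s^4 = 1.50×10⁻⁹  ⇒  s^4 = 5.56×10⁻¹¹
Taking the 4th root, s = 2.73×10⁻³ M.

2.73×10⁻³ M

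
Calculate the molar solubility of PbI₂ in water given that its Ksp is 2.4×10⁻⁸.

1.8×10⁻³ M

PbI₂(s) ⇌ Pb²⁺(aq) + 2 I⁻(aq)
With molar solubility s: [Pb²⁺] = s, [I⁻] = 2s.
Ksp = [Pb²⁺][I⁻]^2 = s · (2s)^2 = 4s^3
4s^3 = 2.4×10⁻⁸  ⇒  s^3 = 6.0×10⁻⁹
s = 1.8×10⁻³ mol L⁻¹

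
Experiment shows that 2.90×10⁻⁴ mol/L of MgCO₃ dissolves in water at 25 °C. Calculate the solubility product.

MgCO₃(s) ⇌ Mg²⁺(aq) + CO₃²⁻(aq)
Call the molar solubility s, so that [Mg²⁺] = s and [CO₃²⁻] = s.
Ksp = [Mg²⁺][CO₃²⁻] = s · s = s^2
Ksp = (2.90×10⁻⁴)^2 = 8.41×10⁻⁸

Ksp = 8.41×10⁻⁸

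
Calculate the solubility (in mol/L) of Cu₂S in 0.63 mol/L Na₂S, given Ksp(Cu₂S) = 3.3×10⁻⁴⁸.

Cu₂S(s) ⇌ 2 Cu⁺(aq) + S²⁻(aq)
The solution already contains S²⁻ at 0.63 mol/L. Let s be the molar solubility of Cu₂S.
[S²⁻] ≈ 0.63 mol/L (common ion dominates); [Cu⁺] = 2s.
Ksp = [Cu⁺]^2[S²⁻] = (2s)^2(0.63)
(2s)^2 = 3.3×10⁻⁴⁸ / (0.63) = 5.2×10⁻⁴⁸
s = 1.1×10⁻²⁴ mol/L

1.1×10⁻²⁴ M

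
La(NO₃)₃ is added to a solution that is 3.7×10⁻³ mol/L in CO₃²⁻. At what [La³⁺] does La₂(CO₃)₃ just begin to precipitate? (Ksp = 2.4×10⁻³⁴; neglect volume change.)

6.9×10⁻¹⁴ M

Precipitation of each salt begins when its ion product equals Ksp.
La₂(CO₃)₃(s) ⇌ 2 La³⁺(aq) + 3 CO₃²⁻(aq)
Ksp = [La³⁺]^2[CO₃²⁻]^3 = [La³⁺]^2(3.7×10⁻³)^3
[La³⁺]^2 = 2.4×10⁻³⁴ / (3.7×10⁻³)^3 = 4.7×10⁻²⁷
[La³⁺] = 6.9×10⁻¹⁴ mol/L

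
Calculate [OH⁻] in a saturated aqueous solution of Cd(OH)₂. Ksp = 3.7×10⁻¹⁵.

Cd(OH)₂(s) ⇌ Cd²⁺(aq) + 2 OH⁻(aq)
Let s be the molar solubility. Then [Cd²⁺] = s and [OH⁻] = 2s.
Ksp = [Cd²⁺][OH⁻]^2 = s · (2s)^2 = 4s^3 = 3.7×10⁻¹⁵
s = 9.7×10⁻⁶ mol/L
[OH⁻] = 2s = 1.9×10⁻⁵ mol/L

1.9×10⁻⁵ M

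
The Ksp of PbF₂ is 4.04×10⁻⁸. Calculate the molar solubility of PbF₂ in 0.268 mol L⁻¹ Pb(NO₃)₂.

1.94×10⁻⁴ M

PbF₂(s) ⇌ Pb²⁺(aq) + 2 F⁻(aq)
Pb²⁺ is already present at 0.268 mol L⁻¹. If s mol/L of PbF₂ dissolves, [F⁻] = 2s while [Pb²⁺] ≈ 0.268 mol L⁻¹.
Ksp = [Pb²⁺][F⁻]^2 = (0.268)(2s)^2
(2s)^2 = 4.04×10⁻⁸ / (0.268) = 1.51×10⁻⁷
s = 1.94×10⁻⁴ mol L⁻¹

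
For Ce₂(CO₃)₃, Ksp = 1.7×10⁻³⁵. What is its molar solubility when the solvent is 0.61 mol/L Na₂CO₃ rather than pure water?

4.3×10⁻¹⁸ M

Ce₂(CO₃)₃(s) ⇌ 2 Ce³⁺(aq) + 3 CO₃²⁻(aq)
With CO₃²⁻ already at 0.61 mol/L and s small, take [CO₃²⁻] ≈ 0.61 mol/L and [Ce³⁺] = 2s.
Ksp = [Ce³⁺]^2[CO₃²⁻]^3 = (2s)^2(0.61)^3
(2s)^2 = 1.7×10⁻³⁵ / (0.61)^3 = 7.5×10⁻³⁵
s = 4.3×10⁻¹⁸ mol/L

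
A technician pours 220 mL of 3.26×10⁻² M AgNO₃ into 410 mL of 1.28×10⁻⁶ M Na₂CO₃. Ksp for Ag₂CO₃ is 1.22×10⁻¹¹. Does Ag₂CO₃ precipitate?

Yes

The combined volume is 630 mL.
[Ag⁺] = (3.26×10⁻²)(220)/630 = 1.14×10⁻² M
[CO₃²⁻] = (1.28×10⁻⁶)(410)/630 = 8.33×10⁻⁷ M
Q = [Ag⁺]^2[CO₃²⁻] = 1.08×10⁻¹⁰
Since Q (1.08×10⁻¹⁰) exceeds Ksp (1.22×10⁻¹¹), Ag₂CO₃ will precipitate.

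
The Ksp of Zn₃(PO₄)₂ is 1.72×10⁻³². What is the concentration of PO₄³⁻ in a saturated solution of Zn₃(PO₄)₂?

3.48×10⁻⁷ M

Zn₃(PO₄)₂(s) ⇌ 3 Zn²⁺(aq) + 2 PO₄³⁻(aq)
Let s be the molar solubility. Then [Zn²⁺] = 3s and [PO₄³⁻] = 2s.
Ksp = [Zn²⁺]^3[PO₄³⁻]^2 = (3s)^3 · (2s)^2 = 108s^5 = 1.72×10⁻³²
s = 1.74×10⁻⁷ M
[PO₄³⁻] = 2s = 3.48×10⁻⁷ M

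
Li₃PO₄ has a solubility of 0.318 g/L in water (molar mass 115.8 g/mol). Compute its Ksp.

Ksp = 1.54×10⁻⁹

s = (0.318 g L⁻¹)/(115.8 g mol⁻¹) = 2.7461×10⁻³ M
Li₃PO₄(s) ⇌ 3 Li⁺(aq) + PO₄³⁻(aq)
Call the molar solubility s, so that [Li⁺] = 3s and [PO₄³⁻] = s.
Ksp = [Li⁺]^3[PO₄³⁻] = (3s)^3 · s = 27s^4
Ksp = 27 × (2.7461×10⁻³)^4 = 1.54×10⁻⁹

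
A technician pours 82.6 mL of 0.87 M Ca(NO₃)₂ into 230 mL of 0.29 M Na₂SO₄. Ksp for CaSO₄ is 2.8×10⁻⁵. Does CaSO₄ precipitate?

Yes

The combined volume is 312.6 mL.
[Ca²⁺] = (0.87)(82.6)/312.6 = 0.23 M
[SO₄²⁻] = (0.29)(230)/312.6 = 0.21 M
Q = [Ca²⁺][SO₄²⁻] = 4.9×10⁻²
Since Q (4.9×10⁻²) exceeds Ksp (2.8×10⁻⁵), CaSO₄ will precipitate.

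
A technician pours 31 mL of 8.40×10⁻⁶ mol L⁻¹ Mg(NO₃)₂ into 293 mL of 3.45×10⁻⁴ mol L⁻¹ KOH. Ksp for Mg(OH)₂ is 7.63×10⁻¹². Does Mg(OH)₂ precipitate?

After mixing, V = 31 mL + 293 mL = 324 mL.
[Mg²⁺] = (8.40×10⁻⁶)(31)/324 = 8.04×10⁻⁷ mol L⁻¹
[OH⁻] = (3.45×10⁻⁴)(293)/324 = 3.12×10⁻⁴ mol L⁻¹
Q = [Mg²⁺][OH⁻]^2 = 7.82×10⁻¹⁴
Q < Ksp (7.82×10⁻¹⁴ vs 7.63×10⁻¹²); the solution remains unsaturated and no precipitate forms.

No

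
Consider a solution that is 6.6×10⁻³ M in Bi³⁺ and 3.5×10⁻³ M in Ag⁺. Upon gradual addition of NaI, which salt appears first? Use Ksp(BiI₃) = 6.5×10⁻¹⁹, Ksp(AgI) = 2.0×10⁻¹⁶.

The threshold for precipitation is Q = Ksp.
For BiI₃: [I⁻] = (Ksp/[Bi³⁺])^(1/3) = 4.6×10⁻⁶ M
For AgI: [I⁻] = (Ksp/[Ag⁺]) = 5.7×10⁻¹⁴ M
The smaller threshold [I⁻] is reached first, so AgI precipitates first.

AgI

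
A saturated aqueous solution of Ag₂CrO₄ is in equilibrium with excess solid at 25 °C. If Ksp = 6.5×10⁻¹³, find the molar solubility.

Ag₂CrO₄(s) ⇌ 2 Ag⁺(aq) + CrO₄²⁻(aq)
With molar solubility s: [Ag⁺] = 2s, [CrO₄²⁻] = s.
Ksp = [Ag⁺]^2[CrO₄²⁻] = (2s)^2 · s = 4s^3
4s^3 = 6.5×10⁻¹³  ⇒  s^3 = 1.6×10⁻¹³
s = 5.5×10⁻⁵ mol L⁻¹

5.5×10⁻⁵ M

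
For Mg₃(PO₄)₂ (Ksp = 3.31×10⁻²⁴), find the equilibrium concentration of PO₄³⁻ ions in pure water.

Mg₃(PO₄)₂(s) ⇌ 3 Mg²⁺(aq) + 2 PO₄³⁻(aq)
For each mole of Mg₃(PO₄)₂ that dissolves per liter, [Mg²⁺] = 3s and [PO₄³⁻] = 2s; let s denote this solubility.
Ksp = [Mg²⁺]^3[PO₄³⁻]^2 = (3s)^3 · (2s)^2 = 108s^5 = 3.31×10⁻²⁴
s = 7.89×10⁻⁶ M
[PO₄³⁻] = 2s = 1.58×10⁻⁵ M

1.58×10⁻⁵ M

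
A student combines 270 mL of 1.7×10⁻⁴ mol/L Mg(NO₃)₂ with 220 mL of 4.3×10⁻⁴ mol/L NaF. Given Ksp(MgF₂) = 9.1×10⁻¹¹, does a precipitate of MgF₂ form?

No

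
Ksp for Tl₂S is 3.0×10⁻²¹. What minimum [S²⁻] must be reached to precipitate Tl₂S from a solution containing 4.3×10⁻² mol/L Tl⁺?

1.6×10⁻¹⁸ M

Precipitation of each salt begins when its ion product equals Ksp.
Tl₂S(s) ⇌ 2 Tl⁺(aq) + S²⁻(aq)
Ksp = [Tl⁺]^2[S²⁻] = [S²⁻](4.3×10⁻²)^2
[S²⁻] = 3.0×10⁻²¹ / (4.3×10⁻²)^2 = 1.6×10⁻¹⁸
[S²⁻] = 1.6×10⁻¹⁸ mol/L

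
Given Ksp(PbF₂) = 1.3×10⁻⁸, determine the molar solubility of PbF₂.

PbF₂(s) ⇌ Pb²⁺(aq) + 2 F⁻(aq)
For each mole of PbF₂ that dissolves per liter, [Pb²⁺] = s and [F⁻] = 2s; let s denote this solubility.
Ksp = [Pb²⁺][F⁻]^2 = s · (2s)^2 = 4s^3
4s^3 = 1.3×10⁻⁸  ⇒  s^3 = 3.3×10⁻⁹
s = (3.3×10⁻⁹)^(1/3) = 1.5×10⁻³ mol/L

1.5×10⁻³ M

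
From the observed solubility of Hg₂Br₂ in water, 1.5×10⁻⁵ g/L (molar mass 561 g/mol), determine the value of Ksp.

Molar solubility s = (1.5×10⁻⁵ g/L) / (561 g/mol) = 2.674×10⁻⁸ mol/L
Hg₂Br₂(s) ⇌ Hg₂²⁺(aq) + 2 Br⁻(aq)
Call the molar solubility s, so that [Hg₂²⁺] = s and [Br⁻] = 2s.
Ksp = [Hg₂²⁺][Br⁻]^2 = s · (2s)^2 = 4s^3
Ksp = 4 × (2.674×10⁻⁸)^3 = 7.6×10⁻²³

Ksp = 7.6×10⁻²³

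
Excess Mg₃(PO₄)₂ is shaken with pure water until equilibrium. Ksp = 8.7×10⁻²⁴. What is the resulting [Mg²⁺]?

2.9×10⁻⁵ M

Mg₃(PO₄)₂(s) ⇌ 3 Mg²⁺(aq) + 2 PO₄³⁻(aq)
If s mol/L of Mg₃(PO₄)₂ dissolves, [Mg²⁺] = 3s and [PO₄³⁻] = 2s.
Ksp = [Mg²⁺]^3[PO₄³⁻]^2 = (3s)^3 · (2s)^2 = 108s^5 = 8.7×10⁻²⁴
s = 9.6×10⁻⁶ M
[Mg²⁺] = 3s = 2.9×10⁻⁵ M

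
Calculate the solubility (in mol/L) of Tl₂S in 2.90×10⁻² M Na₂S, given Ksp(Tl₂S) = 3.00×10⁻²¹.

Tl₂S(s) ⇌ 2 Tl⁺(aq) + S²⁻(aq)
With S²⁻ already at 2.90×10⁻² M and s small, take [S²⁻] ≈ 2.90×10⁻² M and [Tl⁺] = 2s.
Ksp = [Tl⁺]^2[S²⁻] = (2s)^2(2.90×10⁻²)
(2s)^2 = 3.00×10⁻²¹ / (2.90×10⁻²) = 1.03×10⁻¹⁹
s = 1.61×10⁻¹⁰ M

1.61×10⁻¹⁰ M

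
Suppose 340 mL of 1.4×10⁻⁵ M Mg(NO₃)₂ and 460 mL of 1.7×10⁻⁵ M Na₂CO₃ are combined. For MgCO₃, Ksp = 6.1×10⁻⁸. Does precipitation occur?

No

The combined volume is 800 mL.
[Mg²⁺] = (1.4×10⁻⁵)(340)/800 = 6.0×10⁻⁶ M
[CO₃²⁻] = (1.7×10⁻⁵)(460)/800 = 9.8×10⁻⁶ M
Q = [Mg²⁺][CO₃²⁻] = 5.8×10⁻¹¹
Q < Ksp (5.8×10⁻¹¹ vs 6.1×10⁻⁸); the solution remains unsaturated and no precipitate forms.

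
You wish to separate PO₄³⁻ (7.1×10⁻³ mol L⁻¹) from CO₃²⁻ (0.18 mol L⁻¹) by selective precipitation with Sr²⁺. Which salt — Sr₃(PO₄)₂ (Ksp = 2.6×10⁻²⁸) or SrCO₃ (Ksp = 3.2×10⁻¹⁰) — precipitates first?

SrCO₃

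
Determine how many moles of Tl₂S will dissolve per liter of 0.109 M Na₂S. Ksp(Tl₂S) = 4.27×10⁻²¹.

9.90×10⁻¹¹ M

Tl₂S(s) ⇌ 2 Tl⁺(aq) + S²⁻(aq)
Let s be the solubility of Tl₂S here. The common ion gives [S²⁻] ≈ 0.109 M, and [Tl⁺] = 2s.
Ksp = [Tl⁺]^2[S²⁻] = (2s)^2(0.109)
(2s)^2 = 4.27×10⁻²¹ / (0.109) = 3.92×10⁻²⁰
s = 9.90×10⁻¹¹ M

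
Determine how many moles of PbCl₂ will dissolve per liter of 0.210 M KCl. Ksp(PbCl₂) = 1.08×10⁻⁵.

2.45×10⁻⁴ M

PbCl₂(s) ⇌ Pb²⁺(aq) + 2 Cl⁻(aq)
The solution already contains Cl⁻ at 0.210 M. Let s be the molar solubility of PbCl₂.
[Cl⁻] ≈ 0.210 M (common ion dominates); [Pb²⁺] = s.
Ksp = [Pb²⁺][Cl⁻]^2 = s(0.210)^2
s = 1.08×10⁻⁵ / (0.210)^2 = 2.45×10⁻⁴
s = 2.45×10⁻⁴ M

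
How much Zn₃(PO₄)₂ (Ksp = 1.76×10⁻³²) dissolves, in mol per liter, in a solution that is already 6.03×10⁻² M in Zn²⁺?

4.48×10⁻¹⁵ M

Zn₃(PO₄)₂(s) ⇌ 3 Zn²⁺(aq) + 2 PO₄³⁻(aq)
Zn²⁺ is already present at 6.03×10⁻² M. If s mol/L of Zn₃(PO₄)₂ dissolves, [PO₄³⁻] = 2s while [Zn²⁺] ≈ 6.03×10⁻² M.
Ksp = [Zn²⁺]^3[PO₄³⁻]^2 = (6.03×10⁻²)^3(2s)^2
(2s)^2 = 1.76×10⁻³² / (6.03×10⁻²)^3 = 8.03×10⁻²⁹
s = 4.48×10⁻¹⁵ M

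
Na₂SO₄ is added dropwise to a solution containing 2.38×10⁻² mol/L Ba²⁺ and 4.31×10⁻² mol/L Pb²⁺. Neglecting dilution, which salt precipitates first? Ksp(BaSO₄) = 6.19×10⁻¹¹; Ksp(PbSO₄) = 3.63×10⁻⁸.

Precipitation of each salt begins when its ion product equals Ksp.
For BaSO₄: [SO₄²⁻] = (Ksp/[Ba²⁺]) = 2.60×10⁻⁹ mol/L
For PbSO₄: [SO₄²⁻] = (Ksp/[Pb²⁺]) = 8.42×10⁻⁷ mol/L
Since BaSO₄ needs less SO₄²⁻ to reach saturation, it precipitates first.

BaSO₄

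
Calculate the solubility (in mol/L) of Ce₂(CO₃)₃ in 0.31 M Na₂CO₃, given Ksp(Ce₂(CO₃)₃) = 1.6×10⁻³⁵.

1.2×10⁻¹⁷ M

Ce₂(CO₃)₃(s) ⇌ 2 Ce³⁺(aq) + 3 CO₃²⁻(aq)
With CO₃²⁻ already at 0.31 M and s small, take [CO₃²⁻] ≈ 0.31 M and [Ce³⁺] = 2s.
Ksp = [Ce³⁺]^2[CO₃²⁻]^3 = (2s)^2(0.31)^3
(2s)^2 = 1.6×10⁻³⁵ / (0.31)^3 = 5.4×10⁻³⁴
s = 1.2×10⁻¹⁷ M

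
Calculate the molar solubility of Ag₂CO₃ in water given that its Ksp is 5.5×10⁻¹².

1.1×10⁻⁴ M

Ag₂CO₃(s) ⇌ 2 Ag⁺(aq) + CO₃²⁻(aq)
With molar solubility s: [Ag⁺] = 2s, [CO₃²⁻] = s.
Ksp = [Ag⁺]^2[CO₃²⁻] = (2s)^2 · s = 4s^3
4s^3 = 5.5×10⁻¹²  ⇒  s^3 = 1.4×10⁻¹²
Taking the 3rd root, s = 1.1×10⁻⁴ mol L⁻¹.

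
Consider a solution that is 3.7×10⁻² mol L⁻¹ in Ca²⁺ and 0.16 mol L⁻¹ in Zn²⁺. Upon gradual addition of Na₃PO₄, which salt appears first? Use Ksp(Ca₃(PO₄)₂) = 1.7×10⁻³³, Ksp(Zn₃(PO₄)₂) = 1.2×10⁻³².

Each salt precipitates once Q = Ksp for that salt.
For Ca₃(PO₄)₂: [PO₄³⁻] = (Ksp/[Ca²⁺]^3)^(1/2) = 5.8×10⁻¹⁵ mol L⁻¹
For Zn₃(PO₄)₂: [PO₄³⁻] = (Ksp/[Zn²⁺]^3)^(1/2) = 1.7×10⁻¹⁵ mol L⁻¹
The smaller threshold [PO₄³⁻] is reached first, so Zn₃(PO₄)₂ precipitates first.

Zn₃(PO₄)₂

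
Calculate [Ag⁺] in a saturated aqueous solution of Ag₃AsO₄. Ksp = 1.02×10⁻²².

Ag₃AsO₄(s) ⇌ 3 Ag⁺(aq) + AsO₄³⁻(aq)
If s mol/L of Ag₃AsO₄ dissolves, [Ag⁺] = 3s and [AsO₄³⁻] = s.
Ksp = [Ag⁺]^3[AsO₄³⁻] = (3s)^3 · s = 27s^4 = 1.02×10⁻²²
s = 1.39×10⁻⁶ M
[Ag⁺] = 3s = 4.18×10⁻⁶ M

4.18×10⁻⁶ M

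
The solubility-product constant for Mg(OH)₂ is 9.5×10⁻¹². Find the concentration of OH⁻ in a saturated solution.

Mg(OH)₂(s) ⇌ Mg²⁺(aq) + 2 OH⁻(aq)
If s mol/L of Mg(OH)₂ dissolves, [Mg²⁺] = s and [OH⁻] = 2s.
Ksp = [Mg²⁺][OH⁻]^2 = s · (2s)^2 = 4s^3 = 9.5×10⁻¹²
s = 1.3×10⁻⁴ M
[OH⁻] = 2s = 2.7×10⁻⁴ M

2.7×10⁻⁴ M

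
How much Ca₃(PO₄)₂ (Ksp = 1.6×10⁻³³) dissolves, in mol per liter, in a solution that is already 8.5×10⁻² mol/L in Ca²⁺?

8.1×10⁻¹⁶ M

Ca₃(PO₄)₂(s) ⇌ 3 Ca²⁺(aq) + 2 PO₄³⁻(aq)
Let s be the solubility of Ca₃(PO₄)₂ here. The common ion gives [Ca²⁺] ≈ 8.5×10⁻² mol/L, and [PO₄³⁻] = 2s.
Ksp = [Ca²⁺]^3[PO₄³⁻]^2 = (8.5×10⁻²)^3(2s)^2
(2s)^2 = 1.6×10⁻³³ / (8.5×10⁻²)^3 = 2.6×10⁻³⁰
s = 8.1×10⁻¹⁶ mol/L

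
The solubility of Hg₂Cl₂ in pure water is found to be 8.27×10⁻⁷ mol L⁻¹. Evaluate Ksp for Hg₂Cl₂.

Ksp = 2.26×10⁻¹⁸

Hg₂Cl₂(s) ⇌ Hg₂²⁺(aq) + 2 Cl⁻(aq)
For each mole of Hg₂Cl₂ that dissolves per liter, [Hg₂²⁺] = s and [Cl⁻] = 2s; let s denote this solubility.
Ksp = [Hg₂²⁺][Cl⁻]^2 = s · (2s)^2 = 4s^3
Ksp = 4 × (8.27×10⁻⁷)^3 = 2.26×10⁻¹⁸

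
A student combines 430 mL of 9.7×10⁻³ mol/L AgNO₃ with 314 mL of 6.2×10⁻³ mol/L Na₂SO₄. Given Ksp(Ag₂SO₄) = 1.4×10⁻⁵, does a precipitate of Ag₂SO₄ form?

No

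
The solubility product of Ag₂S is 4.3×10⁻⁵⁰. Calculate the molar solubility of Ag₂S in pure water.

Ag₂S(s) ⇌ 2 Ag⁺(aq) + S²⁻(aq)
Call the molar solubility s, so that [Ag⁺] = 2s and [S²⁻] = s.
Ksp = [Ag⁺]^2[S²⁻] = (2s)^2 · s = 4s^3
4s^3 = 4.3×10⁻⁵⁰  ⇒  s^3 = 1.1×10⁻⁵⁰
s = (1.1×10⁻⁵⁰)^(1/3) = 2.2×10⁻¹⁷ mol/L

2.2×10⁻¹⁷ M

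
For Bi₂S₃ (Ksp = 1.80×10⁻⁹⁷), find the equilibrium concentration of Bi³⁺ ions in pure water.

Bi₂S₃(s) ⇌ 2 Bi³⁺(aq) + 3 S²⁻(aq)
Let s be the molar solubility. Then [Bi³⁺] = 2s and [S²⁻] = 3s.
Ksp = [Bi³⁺]^2[S²⁻]^3 = (2s)^2 · (3s)^3 = 108s^5 = 1.80×10⁻⁹⁷
s = 1.76×10⁻²⁰ mol L⁻¹
[Bi³⁺] = 2s = 3.51×10⁻²⁰ mol L⁻¹

3.51×10⁻²⁰ M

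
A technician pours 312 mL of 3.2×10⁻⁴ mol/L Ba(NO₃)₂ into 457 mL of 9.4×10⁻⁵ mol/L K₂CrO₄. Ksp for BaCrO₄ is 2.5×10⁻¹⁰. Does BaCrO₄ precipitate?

Yes

Total volume after mixing = 312 + 457 = 769 mL.
[Ba²⁺] = (3.2×10⁻⁴)(312)/769 = 1.3×10⁻⁴ mol/L
[CrO₄²⁻] = (9.4×10⁻⁵)(457)/769 = 5.6×10⁻⁵ mol/L
Q = [Ba²⁺][CrO₄²⁻] = 7.3×10⁻⁹
Since Q (7.3×10⁻⁹) exceeds Ksp (2.5×10⁻¹⁰), BaCrO₄ will precipitate.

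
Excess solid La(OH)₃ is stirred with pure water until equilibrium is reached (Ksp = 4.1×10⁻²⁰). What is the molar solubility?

6.2×10⁻⁶ M

La(OH)₃(s) ⇌ La³⁺(aq) + 3 OH⁻(aq)
Let s be the molar solubility. Then [La³⁺] = s and [OH⁻] = 3s.
Ksp = [La³⁺][OH⁻]^3 = s · (3s)^3 = 27s^4
27s^4 = 4.1×10⁻²⁰  ⇒  s^4 = 1.5×10⁻²¹
Taking the 4th root, s = 6.2×10⁻⁶ mol/L.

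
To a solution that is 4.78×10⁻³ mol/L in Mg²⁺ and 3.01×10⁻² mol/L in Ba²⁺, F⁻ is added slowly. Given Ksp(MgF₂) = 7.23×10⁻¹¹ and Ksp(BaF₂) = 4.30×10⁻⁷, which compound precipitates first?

Precipitation of each salt begins when its ion product equals Ksp.
For MgF₂: [F⁻] = (Ksp/[Mg²⁺])^(1/2) = 1.23×10⁻⁴ mol/L
For BaF₂: [F⁻] = (Ksp/[Ba²⁺])^(1/2) = 3.78×10⁻³ mol/L
Since MgF₂ needs less F⁻ to reach saturation, it precipitates first.

MgF₂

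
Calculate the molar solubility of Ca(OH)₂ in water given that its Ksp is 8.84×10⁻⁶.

1.30×10⁻² M

Ca(OH)₂(s) ⇌ Ca²⁺(aq) + 2 OH⁻(aq)
Call the molar solubility s, so that [Ca²⁺] = s and [OH⁻] = 2s.
Ksp = [Ca²⁺][OH⁻]^2 = s · (2s)^2 = 4s^3
4s^3 = 8.84×10⁻⁶  ⇒  s^3 = 2.21×10⁻⁶
s = (2.21×10⁻⁶)^(1/3) = 1.30×10⁻² mol/L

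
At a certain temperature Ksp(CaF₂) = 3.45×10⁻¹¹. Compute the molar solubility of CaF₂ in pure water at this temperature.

2.05×10⁻⁴ M

CaF₂(s) ⇌ Ca²⁺(aq) + 2 F⁻(aq)
Call the molar solubility s, so that [Ca²⁺] = s and [F⁻] = 2s.
Ksp = [Ca²⁺][F⁻]^2 = s · (2s)^2 = 4s^3
4s^3 = 3.45×10⁻¹¹  ⇒  s^3 = 8.63×10⁻¹²
s = (8.63×10⁻¹²)^(1/3) = 2.05×10⁻⁴ mol/L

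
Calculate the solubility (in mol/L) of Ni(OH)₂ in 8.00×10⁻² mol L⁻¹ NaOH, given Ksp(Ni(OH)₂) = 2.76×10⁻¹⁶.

4.31×10⁻¹⁴ M

Ni(OH)₂(s) ⇌ Ni²⁺(aq) + 2 OH⁻(aq)
OH⁻ is already present at 8.00×10⁻² mol L⁻¹. If s mol/L of Ni(OH)₂ dissolves, [Ni²⁺] = s while [OH⁻] ≈ 8.00×10⁻² mol L⁻¹.
Ksp = [Ni²⁺][OH⁻]^2 = s(8.00×10⁻²)^2
s = 2.76×10⁻¹⁶ / (8.00×10⁻²)^2 = 4.31×10⁻¹⁴
s = 4.31×10⁻¹⁴ mol L⁻¹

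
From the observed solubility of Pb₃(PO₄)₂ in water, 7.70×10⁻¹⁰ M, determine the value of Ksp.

Ksp = 2.92×10⁻⁴⁴

Pb₃(PO₄)₂(s) ⇌ 3 Pb²⁺(aq) + 2 PO₄³⁻(aq)
For each mole of Pb₃(PO₄)₂ that dissolves per liter, [Pb²⁺] = 3s and [PO₄³⁻] = 2s; let s denote this solubility.
Ksp = [Pb²⁺]^3[PO₄³⁻]^2 = (3s)^3 · (2s)^2 = 108s^5
Ksp = 108 × (7.70×10⁻¹⁰)^5 = 2.92×10⁻⁴⁴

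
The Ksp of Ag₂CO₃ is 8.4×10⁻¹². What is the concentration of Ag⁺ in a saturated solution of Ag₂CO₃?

2.6×10⁻⁴ M

Ag₂CO₃(s) ⇌ 2 Ag⁺(aq) + CO₃²⁻(aq)
With molar solubility s: [Ag⁺] = 2s, [CO₃²⁻] = s.
Ksp = [Ag⁺]^2[CO₃²⁻] = (2s)^2 · s = 4s^3 = 8.4×10⁻¹²
s = 1.3×10⁻⁴ mol/L
[Ag⁺] = 2s = 2.6×10⁻⁴ mol/L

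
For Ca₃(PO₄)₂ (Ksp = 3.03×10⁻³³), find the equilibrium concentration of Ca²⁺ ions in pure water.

3.69×10⁻⁷ M

Ca₃(PO₄)₂(s) ⇌ 3 Ca²⁺(aq) + 2 PO₄³⁻(aq)
If s mol/L of Ca₃(PO₄)₂ dissolves, [Ca²⁺] = 3s and [PO₄³⁻] = 2s.
Ksp = [Ca²⁺]^3[PO₄³⁻]^2 = (3s)^3 · (2s)^2 = 108s^5 = 3.03×10⁻³³
s = 1.23×10⁻⁷ mol/L
[Ca²⁺] = 3s = 3.69×10⁻⁷ mol/L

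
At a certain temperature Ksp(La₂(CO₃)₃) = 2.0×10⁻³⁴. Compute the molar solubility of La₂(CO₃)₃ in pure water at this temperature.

7.1×10⁻⁸ M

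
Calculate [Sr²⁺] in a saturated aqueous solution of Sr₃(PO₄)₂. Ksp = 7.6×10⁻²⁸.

4.4×10⁻⁶ M

Sr₃(PO₄)₂(s) ⇌ 3 Sr²⁺(aq) + 2 PO₄³⁻(aq)
With molar solubility s: [Sr²⁺] = 3s, [PO₄³⁻] = 2s.
Ksp = [Sr²⁺]^3[PO₄³⁻]^2 = (3s)^3 · (2s)^2 = 108s^5 = 7.6×10⁻²⁸
s = 1.5×10⁻⁶ mol L⁻¹
[Sr²⁺] = 3s = 4.4×10⁻⁶ mol L⁻¹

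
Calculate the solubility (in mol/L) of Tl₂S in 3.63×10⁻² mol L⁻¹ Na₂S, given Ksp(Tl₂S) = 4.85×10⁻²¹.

1.83×10⁻¹⁰ M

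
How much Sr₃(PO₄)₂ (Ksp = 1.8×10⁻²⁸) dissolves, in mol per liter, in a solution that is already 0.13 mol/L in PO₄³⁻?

7.3×10⁻¹⁰ M

Sr₃(PO₄)₂(s) ⇌ 3 Sr²⁺(aq) + 2 PO₄³⁻(aq)
The solution already contains PO₄³⁻ at 0.13 mol/L. Let s be the molar solubility of Sr₃(PO₄)₂.
[PO₄³⁻] ≈ 0.13 mol/L (common ion dominates); [Sr²⁺] = 3s.
Ksp = [Sr²⁺]^3[PO₄³⁻]^2 = (3s)^3(0.13)^2
(3s)^3 = 1.8×10⁻²⁸ / (0.13)^2 = 1.1×10⁻²⁶
s = 7.3×10⁻¹⁰ mol/L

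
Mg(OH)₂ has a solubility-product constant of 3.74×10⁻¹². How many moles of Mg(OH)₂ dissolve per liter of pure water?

Mg(OH)₂(s) ⇌ Mg²⁺(aq) + 2 OH⁻(aq)
For each mole of Mg(OH)₂ that dissolves per liter, [Mg²⁺] = s and [OH⁻] = 2s; let s denote this solubility.
Ksp = [Mg²⁺][OH⁻]^2 = s · (2s)^2 = 4s^3
4s^3 = 3.74×10⁻¹²  ⇒  s^3 = 9.35×10⁻¹³
s = 9.78×10⁻⁵ M

9.78×10⁻⁵ M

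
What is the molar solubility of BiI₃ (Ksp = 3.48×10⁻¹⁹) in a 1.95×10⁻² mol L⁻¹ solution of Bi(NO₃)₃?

BiI₃(s) ⇌ Bi³⁺(aq) + 3 I⁻(aq)
Bi³⁺ is already present at 1.95×10⁻² mol L⁻¹. If s mol/L of BiI₃ dissolves, [I⁻] = 3s while [Bi³⁺] ≈ 1.95×10⁻² mol L⁻¹.
Ksp = [Bi³⁺][I⁻]^3 = (1.95×10⁻²)(3s)^3
(3s)^3 = 3.48×10⁻¹⁹ / (1.95×10⁻²) = 1.78×10⁻¹⁷
s = 8.71×10⁻⁷ mol L⁻¹

8.71×10⁻⁷ M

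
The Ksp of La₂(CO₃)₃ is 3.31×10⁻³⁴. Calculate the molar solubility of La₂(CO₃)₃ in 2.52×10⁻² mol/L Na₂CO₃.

La₂(CO₃)₃(s) ⇌ 2 La³⁺(aq) + 3 CO₃²⁻(aq)
Let s be the solubility of La₂(CO₃)₃ here. The common ion gives [CO₃²⁻] ≈ 2.52×10⁻² mol/L, and [La³⁺] = 2s.
Ksp = [La³⁺]^2[CO₃²⁻]^3 = (2s)^2(2.52×10⁻²)^3
(2s)^2 = 3.31×10⁻³⁴ / (2.52×10⁻²)^3 = 2.07×10⁻²⁹
s = 2.27×10⁻¹⁵ mol/L

2.27×10⁻¹⁵ M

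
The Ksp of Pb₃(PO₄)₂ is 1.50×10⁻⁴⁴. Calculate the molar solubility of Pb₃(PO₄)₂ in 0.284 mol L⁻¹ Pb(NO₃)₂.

Pb₃(PO₄)₂(s) ⇌ 3 Pb²⁺(aq) + 2 PO₄³⁻(aq)
With Pb²⁺ already at 0.284 mol L⁻¹ and s small, take [Pb²⁺] ≈ 0.284 mol L⁻¹ and [PO₄³⁻] = 2s.
Ksp = [Pb²⁺]^3[PO₄³⁻]^2 = (0.284)^3(2s)^2
(2s)^2 = 1.50×10⁻⁴⁴ / (0.284)^3 = 6.55×10⁻⁴³
s = 4.05×10⁻²² mol L⁻¹

4.05×10⁻²² M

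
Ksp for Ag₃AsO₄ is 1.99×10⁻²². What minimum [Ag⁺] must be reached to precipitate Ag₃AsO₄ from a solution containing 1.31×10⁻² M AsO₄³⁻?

Precipitation begins when Q = Ksp.
Ag₃AsO₄(s) ⇌ 3 Ag⁺(aq) + AsO₄³⁻(aq)
Ksp = [Ag⁺]^3[AsO₄³⁻] = [Ag⁺]^3(1.31×10⁻²)
[Ag⁺]^3 = 1.99×10⁻²² / (1.31×10⁻²) = 1.52×10⁻²⁰
[Ag⁺] = 2.48×10⁻⁷ M

2.48×10⁻⁷ M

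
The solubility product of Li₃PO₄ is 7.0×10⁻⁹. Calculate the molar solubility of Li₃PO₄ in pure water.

Li₃PO₄(s) ⇌ 3 Li⁺(aq) + PO₄³⁻(aq)
For each mole of Li₃PO₄ that dissolves per liter, [Li⁺] = 3s and [PO₄³⁻] = s; let s denote this solubility.
Ksp = [Li⁺]^3[PO₄³⁻] = (3s)^3 · s = 27s^4
27s^4 = 7.0×10⁻⁹  ⇒  s^4 = 2.6×10⁻¹⁰
s = 4.0×10⁻³ M

4.0×10⁻³ M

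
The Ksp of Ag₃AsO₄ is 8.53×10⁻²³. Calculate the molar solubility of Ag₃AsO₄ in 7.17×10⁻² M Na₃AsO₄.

Ag₃AsO₄(s) ⇌ 3 Ag⁺(aq) + AsO₄³⁻(aq)
AsO₄³⁻ is already present at 7.17×10⁻² M. If s mol/L of Ag₃AsO₄ dissolves, [Ag⁺] = 3s while [AsO₄³⁻] ≈ 7.17×10⁻² M.
Ksp = [Ag⁺]^3[AsO₄³⁻] = (3s)^3(7.17×10⁻²)
(3s)^3 = 8.53×10⁻²³ / (7.17×10⁻²) = 1.19×10⁻²¹
s = 3.53×10⁻⁸ M

3.53×10⁻⁸ M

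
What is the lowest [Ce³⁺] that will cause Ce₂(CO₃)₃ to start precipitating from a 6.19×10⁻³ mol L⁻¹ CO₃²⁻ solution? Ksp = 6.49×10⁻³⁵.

Precipitation of each salt begins when its ion product equals Ksp.
Ce₂(CO₃)₃(s) ⇌ 2 Ce³⁺(aq) + 3 CO₃²⁻(aq)
Ksp = [Ce³⁺]^2[CO₃²⁻]^3 = [Ce³⁺]^2(6.19×10⁻³)^3
[Ce³⁺]^2 = 6.49×10⁻³⁵ / (6.19×10⁻³)^3 = 2.74×10⁻²⁸
[Ce³⁺] = 1.65×10⁻¹⁴ mol L⁻¹

1.65×10⁻¹⁴ M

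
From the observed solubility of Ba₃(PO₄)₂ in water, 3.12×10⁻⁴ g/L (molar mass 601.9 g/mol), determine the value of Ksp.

Molar solubility s = (3.12×10⁻⁴ g/L) / (601.9 g/mol) = 5.1836×10⁻⁷ mol/L
Ba₃(PO₄)₂(s) ⇌ 3 Ba²⁺(aq) + 2 PO₄³⁻(aq)
Call the molar solubility s, so that [Ba²⁺] = 3s and [PO₄³⁻] = 2s.
Ksp = [Ba²⁺]^3[PO₄³⁻]^2 = (3s)^3 · (2s)^2 = 108s^5
Ksp = 108 × (5.1836×10⁻⁷)^5 = 4.04×10⁻³⁰

Ksp = 4.04×10⁻³⁰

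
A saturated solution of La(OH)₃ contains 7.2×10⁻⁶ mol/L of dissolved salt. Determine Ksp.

Ksp = 7.3×10⁻²⁰

La(OH)₃(s) ⇌ La³⁺(aq) + 3 OH⁻(aq)
With molar solubility s: [La³⁺] = s, [OH⁻] = 3s.
Ksp = [La³⁺][OH⁻]^3 = s · (3s)^3 = 27s^4
Ksp = 27 × (7.2×10⁻⁶)^4 = 7.3×10⁻²⁰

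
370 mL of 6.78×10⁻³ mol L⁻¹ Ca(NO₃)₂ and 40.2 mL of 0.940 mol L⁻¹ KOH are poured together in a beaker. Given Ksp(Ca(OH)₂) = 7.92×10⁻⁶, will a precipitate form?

Yes

The combined volume is 410.2 mL.
[Ca²⁺] = (6.78×10⁻³)(370)/410.2 = 6.12×10⁻³ mol L⁻¹
[OH⁻] = (0.940)(40.2)/410.2 = 9.21×10⁻² mol L⁻¹
Q = [Ca²⁺][OH⁻]^2 = 5.19×10⁻⁵
Since Q (5.19×10⁻⁵) exceeds Ksp (7.92×10⁻⁶), Ca(OH)₂ will precipitate.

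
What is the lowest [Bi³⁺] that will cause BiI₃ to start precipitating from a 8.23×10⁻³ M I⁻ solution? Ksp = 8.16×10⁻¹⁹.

Precipitation begins when Q = Ksp.
BiI₃(s) ⇌ Bi³⁺(aq) + 3 I⁻(aq)
Ksp = [Bi³⁺][I⁻]^3 = [Bi³⁺](8.23×10⁻³)^3
[Bi³⁺] = 8.16×10⁻¹⁹ / (8.23×10⁻³)^3 = 1.46×10⁻¹²
[Bi³⁺] = 1.46×10⁻¹² M

1.46×10⁻¹² M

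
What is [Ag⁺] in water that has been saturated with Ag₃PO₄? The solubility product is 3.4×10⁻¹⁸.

5.7×10⁻⁵ M

Ag₃PO₄(s) ⇌ 3 Ag⁺(aq) + PO₄³⁻(aq)
Call the molar solubility s, so that [Ag⁺] = 3s and [PO₄³⁻] = s.
Ksp = [Ag⁺]^3[PO₄³⁻] = (3s)^3 · s = 27s^4 = 3.4×10⁻¹⁸
s = 1.9×10⁻⁵ mol/L
[Ag⁺] = 3s = 5.7×10⁻⁵ mol/L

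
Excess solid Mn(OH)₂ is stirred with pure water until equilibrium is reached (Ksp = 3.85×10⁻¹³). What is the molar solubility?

4.58×10⁻⁵ M

Mn(OH)₂(s) ⇌ Mn²⁺(aq) + 2 OH⁻(aq)
Call the molar solubility s, so that [Mn²⁺] = s and [OH⁻] = 2s.
Ksp = [Mn²⁺][OH⁻]^2 = s · (2s)^2 = 4s^3
4s^3 = 3.85×10⁻¹³  ⇒  s^3 = 9.63×10⁻¹⁴
s = (9.63×10⁻¹⁴)^(1/3) = 4.58×10⁻⁵ mol/L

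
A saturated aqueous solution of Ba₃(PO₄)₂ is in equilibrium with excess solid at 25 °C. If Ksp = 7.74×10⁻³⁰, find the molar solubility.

5.90×10⁻⁷ M

Ba₃(PO₄)₂(s) ⇌ 3 Ba²⁺(aq) + 2 PO₄³⁻(aq)
For each mole of Ba₃(PO₄)₂ that dissolves per liter, [Ba²⁺] = 3s and [PO₄³⁻] = 2s; let s denote this solubility.
Ksp = [Ba²⁺]^3[PO₄³⁻]^2 = (3s)^3 · (2s)^2 = 108s^5
108s^5 = 7.74×10⁻³⁰  ⇒  s^5 = 7.17×10⁻³²
s = 5.90×10⁻⁷ M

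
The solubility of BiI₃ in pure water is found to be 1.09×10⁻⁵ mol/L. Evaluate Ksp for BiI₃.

BiI₃(s) ⇌ Bi³⁺(aq) + 3 I⁻(aq)
Call the molar solubility s, so that [Bi³⁺] = s and [I⁻] = 3s.
Ksp = [Bi³⁺][I⁻]^3 = s · (3s)^3 = 27s^4
Ksp = 27 × (1.09×10⁻⁵)^4 = 3.81×10⁻¹⁹

Ksp = 3.81×10⁻¹⁹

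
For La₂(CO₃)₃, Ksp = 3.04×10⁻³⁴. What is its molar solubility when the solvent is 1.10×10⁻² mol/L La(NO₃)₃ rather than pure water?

4.53×10⁻¹¹ M

La₂(CO₃)₃(s) ⇌ 2 La³⁺(aq) + 3 CO₃²⁻(aq)
With La³⁺ already at 1.10×10⁻² mol/L and s small, take [La³⁺] ≈ 1.10×10⁻² mol/L and [CO₃²⁻] = 3s.
Ksp = [La³⁺]^2[CO₃²⁻]^3 = (1.10×10⁻²)^2(3s)^3
(3s)^3 = 3.04×10⁻³⁴ / (1.10×10⁻²)^2 = 2.51×10⁻³⁰
s = 4.53×10⁻¹¹ mol/L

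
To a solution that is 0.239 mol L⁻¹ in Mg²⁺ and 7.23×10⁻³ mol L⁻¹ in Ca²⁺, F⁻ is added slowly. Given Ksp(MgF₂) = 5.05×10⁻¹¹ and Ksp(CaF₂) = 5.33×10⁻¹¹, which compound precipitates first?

Precipitation of each salt begins when its ion product equals Ksp.
For MgF₂: [F⁻] = (Ksp/[Mg²⁺])^(1/2) = 1.45×10⁻⁵ mol L⁻¹
For CaF₂: [F⁻] = (Ksp/[Ca²⁺])^(1/2) = 8.59×10⁻⁵ mol L⁻¹
MgF₂ requires the lower [F⁻], so it precipitates first.

MgF₂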